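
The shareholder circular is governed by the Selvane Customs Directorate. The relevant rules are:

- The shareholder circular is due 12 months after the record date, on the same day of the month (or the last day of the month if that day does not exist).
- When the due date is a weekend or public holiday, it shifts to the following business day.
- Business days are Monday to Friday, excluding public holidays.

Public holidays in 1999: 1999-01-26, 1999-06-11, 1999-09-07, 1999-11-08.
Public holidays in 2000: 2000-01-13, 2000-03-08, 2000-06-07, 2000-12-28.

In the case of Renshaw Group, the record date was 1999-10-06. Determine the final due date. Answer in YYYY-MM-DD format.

2000-10-06

12 months after 1999-10-06, on the same day of the month, is 2000-10-06.
Since 2000-10-06 is a Friday and not a holiday, the date is unchanged.
So the filing is due 2000-10-06.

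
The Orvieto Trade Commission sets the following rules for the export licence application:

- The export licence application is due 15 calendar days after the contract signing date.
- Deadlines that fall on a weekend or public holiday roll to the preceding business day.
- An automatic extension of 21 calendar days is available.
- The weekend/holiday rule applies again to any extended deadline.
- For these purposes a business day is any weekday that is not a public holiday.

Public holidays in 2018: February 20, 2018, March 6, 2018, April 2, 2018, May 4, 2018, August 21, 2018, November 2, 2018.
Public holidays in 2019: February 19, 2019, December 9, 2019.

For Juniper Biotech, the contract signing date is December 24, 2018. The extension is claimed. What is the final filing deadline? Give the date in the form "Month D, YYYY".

15 calendar days after December 24, 2018 is January 8, 2019.
Since January 8, 2019 is a Tuesday and not a holiday, the date is unchanged.
The 21-calendar-day extension moves the deadline from January 8, 2019 to January 29, 2019.
January 29, 2019 falls on a Tuesday, which is a business day, so no adjustment is needed.
Deadline: January 29, 2019.

January 29, 2019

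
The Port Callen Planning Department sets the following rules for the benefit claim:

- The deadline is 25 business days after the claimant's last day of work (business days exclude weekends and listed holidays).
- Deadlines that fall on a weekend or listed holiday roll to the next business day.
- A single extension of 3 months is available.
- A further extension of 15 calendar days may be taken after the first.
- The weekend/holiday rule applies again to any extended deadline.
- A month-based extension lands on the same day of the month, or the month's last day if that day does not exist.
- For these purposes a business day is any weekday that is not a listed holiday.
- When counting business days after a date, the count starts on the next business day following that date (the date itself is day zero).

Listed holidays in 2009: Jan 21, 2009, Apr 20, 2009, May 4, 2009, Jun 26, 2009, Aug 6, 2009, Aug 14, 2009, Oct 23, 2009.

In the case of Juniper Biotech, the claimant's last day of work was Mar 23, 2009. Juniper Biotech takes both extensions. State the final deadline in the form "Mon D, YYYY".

Starting the day after Mar 23, 2009 and counting 25 business days lands on Apr 28, 2009.
Apr 28, 2009 falls on a Tuesday, which is a business day, so no adjustment is needed.
The 3 months extension carries Apr 28, 2009 to Jul 28, 2009.
Jul 28, 2009 (Tuesday) is already a business day.
With the 15-day extension, Jul 28, 2009 becomes Aug 12, 2009.
Aug 12, 2009 is a Wednesday and not a listed holiday, so it stands.
Final deadline: Aug 12, 2009.

Aug 12, 2009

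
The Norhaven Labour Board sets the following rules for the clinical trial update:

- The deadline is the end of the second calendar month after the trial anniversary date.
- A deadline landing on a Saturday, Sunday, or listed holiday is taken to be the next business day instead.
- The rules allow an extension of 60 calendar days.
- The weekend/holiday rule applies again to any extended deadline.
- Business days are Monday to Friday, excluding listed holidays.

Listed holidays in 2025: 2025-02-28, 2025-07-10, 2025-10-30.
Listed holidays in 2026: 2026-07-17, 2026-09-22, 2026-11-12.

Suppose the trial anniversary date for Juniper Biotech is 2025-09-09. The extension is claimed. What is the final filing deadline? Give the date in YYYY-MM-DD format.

2026-01-30

2 months after 2025-09-09 is November 2025; that month ends on 2025-11-30.
2025-11-30 is a Sunday, so it moves to the next business day, 2025-12-01 (Monday).
Applying the 60-calendar-day extension: 2025-12-01 + 60 days = 2026-01-30.
2026-01-30 falls on a Friday, which is a business day, so no adjustment is needed.
Final deadline: 2026-01-30.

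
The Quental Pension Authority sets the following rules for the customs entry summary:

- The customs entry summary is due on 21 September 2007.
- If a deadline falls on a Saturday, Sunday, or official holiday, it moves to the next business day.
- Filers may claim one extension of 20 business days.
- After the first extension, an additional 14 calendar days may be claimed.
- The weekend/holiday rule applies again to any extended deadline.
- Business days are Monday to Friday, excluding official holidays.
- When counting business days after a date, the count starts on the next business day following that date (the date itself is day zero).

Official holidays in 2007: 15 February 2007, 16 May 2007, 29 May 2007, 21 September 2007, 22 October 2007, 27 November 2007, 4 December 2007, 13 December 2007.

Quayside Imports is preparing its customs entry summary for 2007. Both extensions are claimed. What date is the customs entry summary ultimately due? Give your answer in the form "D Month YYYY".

The stated deadline is 21 September 2007.
21 September 2007 falls on a listed holiday. Rolling to the next business day gives 24 September 2007, a Monday.
Counting 20 further business days from 24 September 2007 reaches 23 October 2007.
23 October 2007 is a Tuesday and not a listed holiday, so it stands.
Applying the 14-calendar-day extension: 23 October 2007 + 14 days = 6 November 2007.
6 November 2007 falls on a Tuesday, which is a business day, so no adjustment is needed.
So the filing is due 6 November 2007.

6 November 2007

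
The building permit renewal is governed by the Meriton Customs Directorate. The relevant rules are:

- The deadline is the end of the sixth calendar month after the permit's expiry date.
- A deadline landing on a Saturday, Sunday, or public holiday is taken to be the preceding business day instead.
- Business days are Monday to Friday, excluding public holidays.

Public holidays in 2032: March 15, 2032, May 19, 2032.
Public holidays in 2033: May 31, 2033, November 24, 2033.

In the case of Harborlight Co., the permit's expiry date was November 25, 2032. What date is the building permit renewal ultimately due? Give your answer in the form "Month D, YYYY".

May 30, 2033

The sixth month after November 25, 2032 is May 2033, whose last day is May 31, 2033.
May 31, 2033 falls on a listed holiday. Rolling to the preceding business day gives May 30, 2033, a Monday.
So the filing is due May 30, 2033.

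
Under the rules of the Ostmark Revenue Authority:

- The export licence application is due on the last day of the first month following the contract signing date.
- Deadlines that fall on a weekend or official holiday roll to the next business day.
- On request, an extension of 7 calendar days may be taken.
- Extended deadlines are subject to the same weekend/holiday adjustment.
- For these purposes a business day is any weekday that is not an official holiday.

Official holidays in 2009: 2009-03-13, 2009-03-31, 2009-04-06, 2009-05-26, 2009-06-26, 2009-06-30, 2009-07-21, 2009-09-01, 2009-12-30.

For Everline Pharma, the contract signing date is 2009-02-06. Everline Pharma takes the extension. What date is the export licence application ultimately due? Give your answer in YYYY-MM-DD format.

The first month after 2009-02-06 is March 2009, whose last day is 2009-03-31.
2009-03-31 is a listed holiday, so it moves to the next business day, 2009-04-01 (Wednesday).
The 7-calendar-day extension moves the deadline from 2009-04-01 to 2009-04-08.
Since 2009-04-08 is a Wednesday and not a holiday, the date is unchanged.
Deadline: 2009-04-08.

2009-04-08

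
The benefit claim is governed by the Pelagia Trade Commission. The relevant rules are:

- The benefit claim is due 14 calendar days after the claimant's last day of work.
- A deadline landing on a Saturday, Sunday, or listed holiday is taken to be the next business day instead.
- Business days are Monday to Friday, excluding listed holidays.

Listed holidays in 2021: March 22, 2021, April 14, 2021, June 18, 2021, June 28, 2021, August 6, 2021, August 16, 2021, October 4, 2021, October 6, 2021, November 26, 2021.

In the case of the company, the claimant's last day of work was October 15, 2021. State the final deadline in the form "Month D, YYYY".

October 29, 2021

14 calendar days after October 15, 2021 is October 29, 2021.
October 29, 2021 is a Friday and not a listed holiday, so it stands.
The final due date is October 29, 2021.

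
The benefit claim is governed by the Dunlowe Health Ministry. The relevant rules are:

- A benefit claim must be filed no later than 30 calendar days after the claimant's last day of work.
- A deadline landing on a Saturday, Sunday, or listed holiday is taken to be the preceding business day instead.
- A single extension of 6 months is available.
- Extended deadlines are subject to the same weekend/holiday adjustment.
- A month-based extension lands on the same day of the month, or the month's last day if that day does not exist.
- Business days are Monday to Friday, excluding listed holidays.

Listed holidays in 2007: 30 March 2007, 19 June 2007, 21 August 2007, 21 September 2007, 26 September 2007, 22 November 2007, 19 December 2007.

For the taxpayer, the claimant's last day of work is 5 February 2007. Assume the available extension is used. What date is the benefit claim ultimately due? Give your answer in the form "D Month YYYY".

7 September 2007

Trigger date 5 February 2007 + 30 calendar days = 7 March 2007.
7 March 2007 (Wednesday) is already a business day.
Add 6 months to 7 March 2007: 7 September 2007.
7 September 2007 falls on a Friday, which is a business day, so no adjustment is needed.
The final due date is 7 September 2007.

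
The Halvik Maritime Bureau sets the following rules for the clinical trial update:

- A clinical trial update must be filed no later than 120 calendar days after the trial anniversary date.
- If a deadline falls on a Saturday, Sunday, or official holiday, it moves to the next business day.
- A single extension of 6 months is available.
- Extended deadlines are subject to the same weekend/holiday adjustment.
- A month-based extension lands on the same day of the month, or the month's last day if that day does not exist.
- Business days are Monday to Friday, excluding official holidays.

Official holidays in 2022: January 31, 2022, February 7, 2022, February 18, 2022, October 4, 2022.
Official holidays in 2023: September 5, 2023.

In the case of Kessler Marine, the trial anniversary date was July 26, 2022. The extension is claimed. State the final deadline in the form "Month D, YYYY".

May 23, 2023

120 calendar days after July 26, 2022 is November 23, 2022.
November 23, 2022 is a Wednesday and not a listed holiday, so it stands.
The 6 months extension carries November 23, 2022 to May 23, 2023.
May 23, 2023 falls on a Tuesday, which is a business day, so no adjustment is needed.
Final deadline: May 23, 2023.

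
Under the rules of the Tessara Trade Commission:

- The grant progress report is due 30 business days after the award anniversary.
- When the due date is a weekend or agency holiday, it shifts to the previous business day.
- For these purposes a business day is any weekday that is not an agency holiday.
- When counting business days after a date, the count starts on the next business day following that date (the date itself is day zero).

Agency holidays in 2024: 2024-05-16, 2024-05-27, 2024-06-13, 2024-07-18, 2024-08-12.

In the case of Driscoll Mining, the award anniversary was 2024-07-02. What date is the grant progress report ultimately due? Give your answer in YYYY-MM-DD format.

2024-08-15

Starting the day after 2024-07-02 and counting 30 business days lands on 2024-08-15.
Since 2024-08-15 is a Thursday and not a holiday, the date is unchanged.
Deadline: 2024-08-15.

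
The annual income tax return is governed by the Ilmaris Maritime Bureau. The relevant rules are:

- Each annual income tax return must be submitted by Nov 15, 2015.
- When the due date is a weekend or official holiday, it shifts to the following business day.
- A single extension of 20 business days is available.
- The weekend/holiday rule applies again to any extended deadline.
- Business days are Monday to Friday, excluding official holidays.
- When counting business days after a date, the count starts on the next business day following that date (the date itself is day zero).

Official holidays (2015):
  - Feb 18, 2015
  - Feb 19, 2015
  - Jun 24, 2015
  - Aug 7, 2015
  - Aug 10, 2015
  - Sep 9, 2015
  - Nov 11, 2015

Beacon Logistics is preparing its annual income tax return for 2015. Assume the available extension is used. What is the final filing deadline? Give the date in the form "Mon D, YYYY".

Dec 14, 2015

Start from the fixed due date, Nov 15, 2015.
Nov 15, 2015 is a Sunday; the next business day is Nov 16, 2015 (Monday).
The 20-business-day extension runs from Nov 16, 2015 to Dec 14, 2015.
Since Dec 14, 2015 is a Monday and not a holiday, the date is unchanged.
Deadline: Dec 14, 2015.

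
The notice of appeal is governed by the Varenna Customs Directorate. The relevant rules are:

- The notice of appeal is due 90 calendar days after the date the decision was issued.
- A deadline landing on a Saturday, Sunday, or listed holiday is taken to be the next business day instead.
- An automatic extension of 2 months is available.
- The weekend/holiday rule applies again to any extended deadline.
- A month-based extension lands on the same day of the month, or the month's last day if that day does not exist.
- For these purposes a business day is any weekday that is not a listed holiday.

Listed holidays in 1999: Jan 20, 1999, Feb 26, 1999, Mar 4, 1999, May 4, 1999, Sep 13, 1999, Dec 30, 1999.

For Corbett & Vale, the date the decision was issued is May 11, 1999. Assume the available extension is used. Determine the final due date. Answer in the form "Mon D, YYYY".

From May 11, 1999, 90 calendar days later is Aug 9, 1999.
Aug 9, 1999 is a Monday and not a listed holiday, so it stands.
Applying the 2 months extension: 2 months after Aug 9, 1999 is Oct 9, 1999.
Oct 9, 1999 is a Saturday, so it moves to the next business day, Oct 11, 1999 (Monday).
Deadline: Oct 11, 1999.

Oct 11, 1999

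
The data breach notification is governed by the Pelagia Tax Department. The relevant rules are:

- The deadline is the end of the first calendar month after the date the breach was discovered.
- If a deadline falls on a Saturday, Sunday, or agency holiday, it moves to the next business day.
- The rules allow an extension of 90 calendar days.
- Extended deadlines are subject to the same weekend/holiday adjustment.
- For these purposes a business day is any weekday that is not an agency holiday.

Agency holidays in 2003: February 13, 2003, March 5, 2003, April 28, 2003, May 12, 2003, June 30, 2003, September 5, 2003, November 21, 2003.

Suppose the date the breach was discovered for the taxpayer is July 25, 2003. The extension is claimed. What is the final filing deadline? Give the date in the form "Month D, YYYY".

December 1, 2003

The first month after July 25, 2003 is August 2003, whose last day is August 31, 2003.
August 31, 2003 is a Sunday, so it moves to the next business day, September 1, 2003 (Monday).
Add the 90 calendar-day extension to September 1, 2003: November 30, 2003.
November 30, 2003 is a Sunday; the next business day is December 1, 2003 (Monday).
The final due date is December 1, 2003.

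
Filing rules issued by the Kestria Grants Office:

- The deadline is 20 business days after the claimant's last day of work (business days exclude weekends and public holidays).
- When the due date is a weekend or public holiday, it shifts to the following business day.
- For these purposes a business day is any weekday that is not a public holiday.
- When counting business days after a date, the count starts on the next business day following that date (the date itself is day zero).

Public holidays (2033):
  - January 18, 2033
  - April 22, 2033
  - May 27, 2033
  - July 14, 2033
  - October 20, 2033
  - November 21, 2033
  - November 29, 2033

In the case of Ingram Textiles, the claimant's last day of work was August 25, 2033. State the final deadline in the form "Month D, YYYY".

Starting the day after August 25, 2033 and counting 20 business days lands on September 22, 2033.
September 22, 2033 is a Thursday and not a listed holiday, so it stands.
So the filing is due September 22, 2033.

September 22, 2033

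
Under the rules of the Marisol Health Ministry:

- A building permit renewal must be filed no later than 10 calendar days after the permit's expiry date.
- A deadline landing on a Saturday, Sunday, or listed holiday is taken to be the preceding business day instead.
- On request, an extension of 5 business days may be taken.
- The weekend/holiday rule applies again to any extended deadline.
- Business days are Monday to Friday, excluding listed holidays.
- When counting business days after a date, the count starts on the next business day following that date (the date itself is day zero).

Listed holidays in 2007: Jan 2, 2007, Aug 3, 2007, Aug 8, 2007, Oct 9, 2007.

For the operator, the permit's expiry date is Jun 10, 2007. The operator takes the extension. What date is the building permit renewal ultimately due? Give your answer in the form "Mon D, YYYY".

From Jun 10, 2007, 10 calendar days later is Jun 20, 2007.
Jun 20, 2007 falls on a Wednesday, which is a business day, so no adjustment is needed.
Applying the 5-business-day extension: 5 business days after Jun 20, 2007 is Jun 27, 2007.
Jun 27, 2007 falls on a Wednesday, which is a business day, so no adjustment is needed.
So the filing is due Jun 27, 2007.

Jun 27, 2007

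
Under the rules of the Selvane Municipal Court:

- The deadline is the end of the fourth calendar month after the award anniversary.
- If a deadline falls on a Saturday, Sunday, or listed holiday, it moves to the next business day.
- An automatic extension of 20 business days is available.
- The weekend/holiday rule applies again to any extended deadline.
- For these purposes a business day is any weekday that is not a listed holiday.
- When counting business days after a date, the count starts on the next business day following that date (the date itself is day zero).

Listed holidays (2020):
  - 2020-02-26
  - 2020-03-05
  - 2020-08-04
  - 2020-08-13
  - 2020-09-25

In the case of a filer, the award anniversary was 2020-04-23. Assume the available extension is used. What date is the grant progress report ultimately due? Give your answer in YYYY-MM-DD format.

The fourth month after 2020-04-23 is August 2020, whose last day is 2020-08-31.
2020-08-31 (Monday) is already a business day.
Applying the 20-business-day extension: 20 business days after 2020-08-31 is 2020-09-29.
2020-09-29 (Tuesday) is already a business day.
Final deadline: 2020-09-29.

2020-09-29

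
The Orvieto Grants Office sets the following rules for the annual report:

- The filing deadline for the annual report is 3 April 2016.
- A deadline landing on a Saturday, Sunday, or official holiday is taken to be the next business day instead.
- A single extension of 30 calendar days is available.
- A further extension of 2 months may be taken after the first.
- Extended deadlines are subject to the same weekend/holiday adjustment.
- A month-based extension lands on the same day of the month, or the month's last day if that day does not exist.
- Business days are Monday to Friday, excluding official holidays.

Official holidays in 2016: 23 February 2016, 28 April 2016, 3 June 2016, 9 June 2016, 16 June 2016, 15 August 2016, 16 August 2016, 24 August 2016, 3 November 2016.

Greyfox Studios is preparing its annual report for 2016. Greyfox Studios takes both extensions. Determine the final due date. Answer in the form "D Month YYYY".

The statutory due date is 3 April 2016.
Because 3 April 2016 is a Sunday, the deadline becomes 4 April 2016 (Monday).
The 30-calendar-day extension moves the deadline from 4 April 2016 to 4 May 2016.
Since 4 May 2016 is a Wednesday and not a holiday, the date is unchanged.
The 2 months extension carries 4 May 2016 to 4 July 2016.
4 July 2016 (Monday) is already a business day.
So the filing is due 4 July 2016.

4 July 2016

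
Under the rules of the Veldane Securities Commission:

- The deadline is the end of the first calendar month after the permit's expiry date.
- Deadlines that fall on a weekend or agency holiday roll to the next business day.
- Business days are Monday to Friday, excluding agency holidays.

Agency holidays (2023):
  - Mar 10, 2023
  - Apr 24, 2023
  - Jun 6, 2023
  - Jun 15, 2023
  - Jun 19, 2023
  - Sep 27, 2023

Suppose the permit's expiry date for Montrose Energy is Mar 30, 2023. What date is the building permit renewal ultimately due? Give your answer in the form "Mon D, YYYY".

1 month after Mar 30, 2023 falls in April 2023; the last day of that month is Apr 30, 2023.
Because Apr 30, 2023 is a Sunday, the deadline becomes May 1, 2023 (Monday).
The final due date is May 1, 2023.

May 1, 2023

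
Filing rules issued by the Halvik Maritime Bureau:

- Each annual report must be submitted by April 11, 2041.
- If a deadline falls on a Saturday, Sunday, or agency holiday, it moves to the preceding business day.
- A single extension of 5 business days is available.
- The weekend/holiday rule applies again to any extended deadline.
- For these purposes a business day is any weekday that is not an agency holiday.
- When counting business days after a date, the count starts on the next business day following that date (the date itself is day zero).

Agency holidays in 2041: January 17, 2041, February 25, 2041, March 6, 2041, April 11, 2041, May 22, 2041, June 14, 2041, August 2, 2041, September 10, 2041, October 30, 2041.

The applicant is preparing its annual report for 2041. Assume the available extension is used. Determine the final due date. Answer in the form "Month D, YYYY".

April 18, 2041

The stated deadline is April 11, 2041.
Because April 11, 2041 is a listed holiday, the deadline becomes April 10, 2041 (Wednesday).
Applying the 5-business-day extension: 5 business days after April 10, 2041 is April 18, 2041.
April 18, 2041 is a Thursday and not a listed holiday, so it stands.
So the filing is due April 18, 2041.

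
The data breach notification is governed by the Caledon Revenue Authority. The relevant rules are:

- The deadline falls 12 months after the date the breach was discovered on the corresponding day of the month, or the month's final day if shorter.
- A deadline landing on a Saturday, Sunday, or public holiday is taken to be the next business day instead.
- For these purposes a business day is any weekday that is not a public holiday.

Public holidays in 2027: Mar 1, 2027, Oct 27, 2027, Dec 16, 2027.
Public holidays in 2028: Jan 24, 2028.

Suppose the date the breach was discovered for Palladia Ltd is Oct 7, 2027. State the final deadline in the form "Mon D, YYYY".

Moving 12 months forward from Oct 7, 2027 on the corresponding day gives Oct 7, 2028.
Oct 7, 2028 falls on a Saturday. Rolling to the next business day gives Oct 9, 2028, a Monday.
So the filing is due Oct 9, 2028.

Oct 9, 2028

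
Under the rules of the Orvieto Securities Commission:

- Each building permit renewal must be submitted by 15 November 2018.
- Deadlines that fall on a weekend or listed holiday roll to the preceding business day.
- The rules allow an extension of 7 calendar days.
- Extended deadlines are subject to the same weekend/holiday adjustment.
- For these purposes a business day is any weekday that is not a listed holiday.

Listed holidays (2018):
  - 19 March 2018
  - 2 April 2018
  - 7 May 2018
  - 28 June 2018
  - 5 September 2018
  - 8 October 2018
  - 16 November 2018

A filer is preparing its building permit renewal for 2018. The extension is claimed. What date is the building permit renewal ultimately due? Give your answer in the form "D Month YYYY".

22 November 2018

Start from the fixed due date, 15 November 2018.
Since 15 November 2018 is a Thursday and not a holiday, the date is unchanged.
Add the 7 calendar-day extension to 15 November 2018: 22 November 2018.
22 November 2018 (Thursday) is already a business day.
Final deadline: 22 November 2018.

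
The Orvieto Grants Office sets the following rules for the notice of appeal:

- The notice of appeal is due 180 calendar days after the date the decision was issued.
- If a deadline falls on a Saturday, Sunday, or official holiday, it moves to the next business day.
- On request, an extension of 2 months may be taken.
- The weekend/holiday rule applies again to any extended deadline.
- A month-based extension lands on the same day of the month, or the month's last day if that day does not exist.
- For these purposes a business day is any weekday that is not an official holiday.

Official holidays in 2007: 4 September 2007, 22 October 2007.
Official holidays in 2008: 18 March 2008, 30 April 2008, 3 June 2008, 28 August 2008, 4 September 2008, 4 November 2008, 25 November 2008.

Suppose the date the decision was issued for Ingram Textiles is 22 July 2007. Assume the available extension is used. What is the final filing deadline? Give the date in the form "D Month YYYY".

19 March 2008

180 calendar days after 22 July 2007 is 18 January 2008.
18 January 2008 falls on a Friday, which is a business day, so no adjustment is needed.
Add 2 months to 18 January 2008: 18 March 2008.
18 March 2008 is a listed holiday, so it moves to the next business day, 19 March 2008 (Wednesday).
Final deadline: 19 March 2008.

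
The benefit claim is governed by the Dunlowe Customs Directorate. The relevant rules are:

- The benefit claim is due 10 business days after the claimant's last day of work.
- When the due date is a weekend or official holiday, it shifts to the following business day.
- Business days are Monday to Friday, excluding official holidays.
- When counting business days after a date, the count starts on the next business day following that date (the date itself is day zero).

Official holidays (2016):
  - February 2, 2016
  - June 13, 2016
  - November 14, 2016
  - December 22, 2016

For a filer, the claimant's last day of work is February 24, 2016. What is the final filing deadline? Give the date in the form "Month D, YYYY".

10 business days after February 24, 2016, excluding weekends and holidays, is March 9, 2016.
March 9, 2016 falls on a Wednesday, which is a business day, so no adjustment is needed.
Deadline: March 9, 2016.

March 9, 2016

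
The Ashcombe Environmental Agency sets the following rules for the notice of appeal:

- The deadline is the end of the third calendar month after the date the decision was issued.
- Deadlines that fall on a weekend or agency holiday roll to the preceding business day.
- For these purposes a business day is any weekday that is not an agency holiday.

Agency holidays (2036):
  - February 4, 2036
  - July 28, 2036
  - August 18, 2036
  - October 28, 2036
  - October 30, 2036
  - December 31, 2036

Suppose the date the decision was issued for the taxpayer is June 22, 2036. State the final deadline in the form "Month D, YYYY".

September 30, 2036

The third month after June 22, 2036 is September 2036, whose last day is September 30, 2036.
September 30, 2036 (Tuesday) is already a business day.
The final due date is September 30, 2036.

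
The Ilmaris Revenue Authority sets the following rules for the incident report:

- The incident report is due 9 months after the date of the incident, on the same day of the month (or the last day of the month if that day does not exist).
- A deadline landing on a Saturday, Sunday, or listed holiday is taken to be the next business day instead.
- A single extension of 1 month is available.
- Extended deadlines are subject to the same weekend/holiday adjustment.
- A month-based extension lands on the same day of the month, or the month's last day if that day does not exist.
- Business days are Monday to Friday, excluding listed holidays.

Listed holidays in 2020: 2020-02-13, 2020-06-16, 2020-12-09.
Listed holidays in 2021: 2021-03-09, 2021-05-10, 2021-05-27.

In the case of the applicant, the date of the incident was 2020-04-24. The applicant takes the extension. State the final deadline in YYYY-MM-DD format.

2021-02-25

Moving 9 months forward from 2020-04-24 on the corresponding day gives 2021-01-24.
2021-01-24 is a Sunday; the next business day is 2021-01-25 (Monday).
Add 1 month to 2021-01-25: 2021-02-25.
2021-02-25 (Thursday) is already a business day.
The final due date is 2021-02-25.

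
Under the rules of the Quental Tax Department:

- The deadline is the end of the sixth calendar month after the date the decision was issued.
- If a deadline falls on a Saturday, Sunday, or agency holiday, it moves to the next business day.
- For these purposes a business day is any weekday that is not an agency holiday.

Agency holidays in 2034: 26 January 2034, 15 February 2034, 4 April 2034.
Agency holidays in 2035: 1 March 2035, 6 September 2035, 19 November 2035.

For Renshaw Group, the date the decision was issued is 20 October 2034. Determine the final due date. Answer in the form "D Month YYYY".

30 April 2035

6 months after 20 October 2034 falls in April 2035; the last day of that month is 30 April 2035.
30 April 2035 falls on a Monday, which is a business day, so no adjustment is needed.
So the filing is due 30 April 2035.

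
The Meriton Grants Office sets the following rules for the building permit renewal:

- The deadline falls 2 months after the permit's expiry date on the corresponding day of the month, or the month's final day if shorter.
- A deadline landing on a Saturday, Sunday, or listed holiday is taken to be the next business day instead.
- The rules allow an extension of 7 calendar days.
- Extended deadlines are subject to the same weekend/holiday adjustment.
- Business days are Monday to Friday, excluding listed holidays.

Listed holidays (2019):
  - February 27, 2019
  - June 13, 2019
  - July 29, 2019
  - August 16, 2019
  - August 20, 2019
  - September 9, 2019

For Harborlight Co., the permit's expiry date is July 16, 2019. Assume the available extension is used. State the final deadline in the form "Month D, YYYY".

September 23, 2019

Moving 2 months forward from July 16, 2019 on the corresponding day gives September 16, 2019.
September 16, 2019 (Monday) is already a business day.
Applying the 7-calendar-day extension: September 16, 2019 + 7 days = September 23, 2019.
Since September 23, 2019 is a Monday and not a holiday, the date is unchanged.
The final due date is September 23, 2019.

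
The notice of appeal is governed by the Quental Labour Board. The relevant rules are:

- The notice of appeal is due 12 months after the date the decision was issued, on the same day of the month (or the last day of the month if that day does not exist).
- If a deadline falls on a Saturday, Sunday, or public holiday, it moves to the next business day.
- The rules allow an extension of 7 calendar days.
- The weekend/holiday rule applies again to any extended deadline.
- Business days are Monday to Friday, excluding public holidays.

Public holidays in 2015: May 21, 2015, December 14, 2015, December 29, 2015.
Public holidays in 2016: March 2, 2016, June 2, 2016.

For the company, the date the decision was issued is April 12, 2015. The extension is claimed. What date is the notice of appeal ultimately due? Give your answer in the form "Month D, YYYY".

12 months from April 12, 2015 is April 12, 2016.
April 12, 2016 is a Tuesday and not a listed holiday, so it stands.
With the 7-day extension, April 12, 2016 becomes April 19, 2016.
April 19, 2016 is a Tuesday and not a listed holiday, so it stands.
So the filing is due April 19, 2016.

April 19, 2016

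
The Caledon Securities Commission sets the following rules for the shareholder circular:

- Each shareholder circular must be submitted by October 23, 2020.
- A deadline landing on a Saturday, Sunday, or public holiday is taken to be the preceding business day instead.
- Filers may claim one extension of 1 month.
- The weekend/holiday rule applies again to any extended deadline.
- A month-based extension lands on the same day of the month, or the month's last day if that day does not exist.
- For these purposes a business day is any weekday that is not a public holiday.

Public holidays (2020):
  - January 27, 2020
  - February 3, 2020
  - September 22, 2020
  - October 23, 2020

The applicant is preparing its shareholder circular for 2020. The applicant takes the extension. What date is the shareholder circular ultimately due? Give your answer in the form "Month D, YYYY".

The statutory due date is October 23, 2020.
October 23, 2020 is a listed holiday; the preceding business day is October 22, 2020 (Thursday).
The 1 month extension carries October 22, 2020 to November 22, 2020.
November 22, 2020 is a Sunday, so it moves to the preceding business day, November 20, 2020 (Friday).
Final deadline: November 20, 2020.

November 20, 2020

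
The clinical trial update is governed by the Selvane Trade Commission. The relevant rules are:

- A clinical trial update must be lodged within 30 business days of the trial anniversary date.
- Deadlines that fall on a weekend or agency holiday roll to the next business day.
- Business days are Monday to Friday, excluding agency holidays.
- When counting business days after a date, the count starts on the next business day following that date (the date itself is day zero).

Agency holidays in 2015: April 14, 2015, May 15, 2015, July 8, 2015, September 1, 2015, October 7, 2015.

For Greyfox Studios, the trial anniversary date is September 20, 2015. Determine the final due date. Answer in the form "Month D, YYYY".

30 business days after September 20, 2015, excluding weekends and holidays, is November 2, 2015.
November 2, 2015 (Monday) is already a business day.
Final deadline: November 2, 2015.

November 2, 2015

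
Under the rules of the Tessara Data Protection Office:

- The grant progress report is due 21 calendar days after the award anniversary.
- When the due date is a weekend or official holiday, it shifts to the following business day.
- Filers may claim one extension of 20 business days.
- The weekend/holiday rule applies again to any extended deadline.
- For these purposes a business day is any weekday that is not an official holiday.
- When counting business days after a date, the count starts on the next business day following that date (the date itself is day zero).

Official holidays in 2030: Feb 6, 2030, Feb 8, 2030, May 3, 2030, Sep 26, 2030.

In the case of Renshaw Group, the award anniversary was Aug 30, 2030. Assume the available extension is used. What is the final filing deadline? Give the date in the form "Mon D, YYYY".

Oct 21, 2030

Trigger date Aug 30, 2030 + 21 calendar days = Sep 20, 2030.
Sep 20, 2030 (Friday) is already a business day.
Applying the 20-business-day extension: 20 business days after Sep 20, 2030 is Oct 21, 2030.
Oct 21, 2030 (Monday) is already a business day.
Deadline: Oct 21, 2030.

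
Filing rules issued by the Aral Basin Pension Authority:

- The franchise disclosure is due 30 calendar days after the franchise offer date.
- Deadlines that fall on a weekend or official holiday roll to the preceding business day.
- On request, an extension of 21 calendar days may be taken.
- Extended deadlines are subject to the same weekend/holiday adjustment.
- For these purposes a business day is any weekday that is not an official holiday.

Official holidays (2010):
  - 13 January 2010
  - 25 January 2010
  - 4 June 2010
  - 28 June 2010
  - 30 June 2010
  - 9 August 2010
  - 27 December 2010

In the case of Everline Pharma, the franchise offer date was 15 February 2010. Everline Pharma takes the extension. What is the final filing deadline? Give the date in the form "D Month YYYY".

7 April 2010

30 calendar days after 15 February 2010 is 17 March 2010.
17 March 2010 is a Wednesday and not a listed holiday, so it stands.
The 21-calendar-day extension moves the deadline from 17 March 2010 to 7 April 2010.
Since 7 April 2010 is a Wednesday and not a holiday, the date is unchanged.
Final deadline: 7 April 2010.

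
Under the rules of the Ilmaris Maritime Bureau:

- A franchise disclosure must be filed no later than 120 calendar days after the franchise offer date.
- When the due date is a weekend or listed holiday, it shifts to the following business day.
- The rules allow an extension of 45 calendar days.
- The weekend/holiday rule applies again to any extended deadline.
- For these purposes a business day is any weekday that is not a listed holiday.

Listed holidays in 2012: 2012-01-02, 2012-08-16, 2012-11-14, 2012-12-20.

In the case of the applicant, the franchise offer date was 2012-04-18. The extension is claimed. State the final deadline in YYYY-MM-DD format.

2012-10-01

Adding 120 calendar days to 2012-04-18 gives 2012-08-16.
2012-08-16 is a listed holiday, so it moves to the next business day, 2012-08-17 (Friday).
With the 45-day extension, 2012-08-17 becomes 2012-10-01.
2012-10-01 (Monday) is already a business day.
Final deadline: 2012-10-01.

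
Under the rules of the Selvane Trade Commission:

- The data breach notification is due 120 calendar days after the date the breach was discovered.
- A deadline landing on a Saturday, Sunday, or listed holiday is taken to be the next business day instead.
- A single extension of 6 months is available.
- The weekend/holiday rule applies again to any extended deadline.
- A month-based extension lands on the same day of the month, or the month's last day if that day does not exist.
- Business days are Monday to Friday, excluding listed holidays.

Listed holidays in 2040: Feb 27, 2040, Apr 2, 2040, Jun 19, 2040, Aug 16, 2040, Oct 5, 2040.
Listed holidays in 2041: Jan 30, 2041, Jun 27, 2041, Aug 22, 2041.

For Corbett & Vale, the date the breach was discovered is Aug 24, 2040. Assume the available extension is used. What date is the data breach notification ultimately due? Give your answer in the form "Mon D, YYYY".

Jun 24, 2041

Trigger date Aug 24, 2040 + 120 calendar days = Dec 22, 2040.
Dec 22, 2040 is a Saturday, so it moves to the next business day, Dec 24, 2040 (Monday).
Add 6 months to Dec 24, 2040: Jun 24, 2041.
Since Jun 24, 2041 is a Monday and not a holiday, the date is unchanged.
The final due date is Jun 24, 2041.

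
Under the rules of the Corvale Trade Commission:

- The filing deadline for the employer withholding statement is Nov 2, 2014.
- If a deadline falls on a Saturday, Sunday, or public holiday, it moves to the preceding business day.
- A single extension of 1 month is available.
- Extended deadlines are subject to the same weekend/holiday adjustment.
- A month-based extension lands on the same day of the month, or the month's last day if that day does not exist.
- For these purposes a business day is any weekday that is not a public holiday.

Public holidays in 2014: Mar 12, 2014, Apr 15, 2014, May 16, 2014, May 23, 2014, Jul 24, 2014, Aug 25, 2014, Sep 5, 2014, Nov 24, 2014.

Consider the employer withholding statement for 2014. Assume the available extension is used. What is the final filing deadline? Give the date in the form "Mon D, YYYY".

Nov 28, 2014

Start from the fixed due date, Nov 2, 2014.
Because Nov 2, 2014 is a Sunday, the deadline becomes Oct 31, 2014 (Friday).
The 1 month extension carries Oct 31, 2014 to Nov 30, 2014 (day 31 does not exist in November, so the month's last day is used).
Nov 30, 2014 is a Sunday, so it moves to the preceding business day, Nov 28, 2014 (Friday).
The final due date is Nov 28, 2014.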